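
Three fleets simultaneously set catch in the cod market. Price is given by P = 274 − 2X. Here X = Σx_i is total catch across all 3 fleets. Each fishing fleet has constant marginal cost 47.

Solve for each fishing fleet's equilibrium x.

A representative fishing fleet's profit is π_i = x_i(274 − 2X) − 47x_i, with X = x_i + Σ_{j≠i} x_j.
First-order condition: 227 − 4x_i − 2Σ_{j≠i} x_j = 0.
With identical fishing fleets, set every x_j = x: then 227 − 4x − 4x = 0, i.e. x = 227/8 = 28.375.

28.375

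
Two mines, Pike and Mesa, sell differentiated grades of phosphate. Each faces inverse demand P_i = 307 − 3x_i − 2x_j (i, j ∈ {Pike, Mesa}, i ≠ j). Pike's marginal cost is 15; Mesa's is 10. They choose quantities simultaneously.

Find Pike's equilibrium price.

Mine Pike's profit: π = x_{Pike}(307 − 3x_{Pike} − 2x_{Mesa}) − 15x_{Pike}.
∂π/∂x_{Pike} = 292 − 6x_{Pike} − 2x_{Mesa} = 0 ⇒ x_{Pike} = 146/3 − (1/3)x_{Mesa}.
Similarly x_{Mesa} = 49.5 − (1/3)x_{Pike}.
Solving the two reaction functions simultaneously: (1 − (−1/3)(−1/3))x_{Pike} = 146/3 − (1/3)·49.5, so (8/9)x_{Pike} = 193/6 and x_{Pike} = 36.1875.
Then x_{Mesa} = 49.5 − (1/3)·36.1875 = 37.4375.
P_{Pike} = 307 − 3·36.1875 − 2·37.4375 = 123.5625.

123.5625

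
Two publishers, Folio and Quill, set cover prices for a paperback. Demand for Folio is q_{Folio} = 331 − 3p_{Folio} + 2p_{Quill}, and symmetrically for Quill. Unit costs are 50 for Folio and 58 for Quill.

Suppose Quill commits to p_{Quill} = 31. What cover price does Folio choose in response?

Folio's profit: π = (p_{Folio} − 50)(331 − 3p_{Folio} + 2p_{Quill}).
∂π/∂p_{Folio} = 481 − 6p_{Folio} + 2p_{Quill} = 0 ⇒ p_{Folio} = 481/6 + (1/3)p_{Quill}.
At p_{Quill} = 31: p_{Folio} = 481/6 + (1/3)·31 = 90.5.

90.5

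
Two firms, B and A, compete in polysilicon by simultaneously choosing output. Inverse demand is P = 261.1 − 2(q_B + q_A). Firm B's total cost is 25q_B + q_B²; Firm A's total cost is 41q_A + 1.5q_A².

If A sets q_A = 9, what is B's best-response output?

Firm B's profit: π = q_B(261.1 − 2(q_B + q_A)) − 25q_B − q_B².
∂π/∂q_B = 236.1 − 6q_B − 2q_A = 0, so q_B = 39.35 − (1/3)q_A.
At q_A = 9: q_B = 39.35 − (1/3)·9 = 36.35.

36.35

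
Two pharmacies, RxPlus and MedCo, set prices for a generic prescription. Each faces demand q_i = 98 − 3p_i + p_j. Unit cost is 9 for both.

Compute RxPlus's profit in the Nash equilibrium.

768

RxPlus's profit: π = (p_{RxPlus} − 9)(98 − 3p_{RxPlus} + p_{MedCo}).
∂π/∂p_{RxPlus} = 125 − 6p_{RxPlus} + p_{MedCo} = 0 ⇒ p_{RxPlus} = 125/6 + (1/6)p_{MedCo}.
The game is symmetric, so in equilibrium p_{MedCo} = p_{RxPlus}: the reaction function gives (5/6)p_{RxPlus} = 125/6, hence p_{RxPlus} = 25.
q_{RxPlus} = 98 − 3·25 + 25 = 48.
Profit = (25 − 9)·48 = 768.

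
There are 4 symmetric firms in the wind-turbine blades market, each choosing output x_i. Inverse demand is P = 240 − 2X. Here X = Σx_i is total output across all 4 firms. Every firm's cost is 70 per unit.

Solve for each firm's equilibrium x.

A representative firm's profit is π_i = x_i(240 − 2X) − 70x_i, with X = x_i + Σ_{j≠i} x_j.
First-order condition: 170 − 4x_i − 2Σ_{j≠i} x_j = 0.
In a symmetric equilibrium every firm chooses the same x, so Σ_{j≠i} x_j = 3x. The condition becomes 170 − 10x = 0, giving x = 170/10 = 17.

17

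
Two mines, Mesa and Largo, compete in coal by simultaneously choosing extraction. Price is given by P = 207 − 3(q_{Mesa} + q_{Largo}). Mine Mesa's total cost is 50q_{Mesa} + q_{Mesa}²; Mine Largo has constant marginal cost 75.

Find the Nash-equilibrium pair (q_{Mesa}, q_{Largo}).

Mine Mesa's profit: π = q_{Mesa}(207 − 3(q_{Mesa} + q_{Largo})) − 50q_{Mesa} − q_{Mesa}².
∂π/∂q_{Mesa} = 157 − 8q_{Mesa} − 3q_{Largo} = 0, so q_{Mesa} = 19.625 − 0.375q_{Largo}.
For Largo: ∂π/∂q_{Largo} = 132 − 6q_{Largo} − 3q_{Mesa} = 0 ⇒ q_{Largo} = 22 − 0.5q_{Mesa}.
Substituting the second reaction function into the first: q_{Mesa} = 19.625 − 0.375(22 − 0.5q_{Mesa}), which gives 0.8125q_{Mesa} = 11.375 ⇒ q_{Mesa} = 14.
Then q_{Largo} = 22 − 0.5·14 = 15.

14, 15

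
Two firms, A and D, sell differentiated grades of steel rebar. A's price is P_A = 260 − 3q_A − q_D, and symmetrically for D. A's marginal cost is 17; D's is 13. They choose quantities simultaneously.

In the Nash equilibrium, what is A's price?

120.8

Firm A's profit: π = q_A(260 − 3q_A − q_D) − 17q_A.
∂π/∂q_A = 243 − 6q_A − q_D = 0 ⇒ q_A = 40.5 − (1/6)q_D.
Similarly q_D = 247/6 − (1/6)q_A.
Plugging q_D into A's best response: q_A = 40.5 − (1/6)(247/6 − (1/6)q_A) ⇒ (35/36)q_A = 1211/36, so q_A = 34.6.
Then q_D = 247/6 − (1/6)·34.6 = 35.4.
P_A = 260 − 3·34.6 − 35.4 = 120.8.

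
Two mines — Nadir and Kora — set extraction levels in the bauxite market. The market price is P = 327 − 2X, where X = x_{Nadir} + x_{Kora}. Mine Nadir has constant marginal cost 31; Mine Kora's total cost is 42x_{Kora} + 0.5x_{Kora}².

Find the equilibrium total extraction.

Mine Nadir's profit: π = x_{Nadir}(327 − 2(x_{Nadir} + x_{Kora})) − 31x_{Nadir}.
∂π/∂x_{Nadir} = 296 − 4x_{Nadir} − 2x_{Kora} = 0, so x_{Nadir} = 74 − 0.5x_{Kora}.
For Kora: ∂π/∂x_{Kora} = 285 − 5x_{Kora} − 2x_{Nadir} = 0 ⇒ x_{Kora} = 57 − 0.4x_{Nadir}.
Plugging x_{Kora} into Nadir's best response: x_{Nadir} = 74 − 0.5(57 − 0.4x_{Nadir}) ⇒ 0.8x_{Nadir} = 45.5, so x_{Nadir} = 56.875.
Then x_{Kora} = 57 − 0.4·56.875 = 34.25.
Total extraction: 56.875 + 34.25 = 91.125.

91.125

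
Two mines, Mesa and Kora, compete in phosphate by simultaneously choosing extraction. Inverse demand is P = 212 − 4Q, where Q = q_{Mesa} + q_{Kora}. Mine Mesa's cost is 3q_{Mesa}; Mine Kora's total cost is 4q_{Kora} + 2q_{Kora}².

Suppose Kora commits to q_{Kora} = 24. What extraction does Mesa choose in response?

Mine Mesa's profit: π = q_{Mesa}(212 − 4(q_{Mesa} + q_{Kora})) − 3q_{Mesa}.
∂π/∂q_{Mesa} = 209 − 8q_{Mesa} − 4q_{Kora} = 0, so q_{Mesa} = 26.125 − 0.5q_{Kora}.
At q_{Kora} = 24: q_{Mesa} = 26.125 − 0.5·24 = 14.125.

14.125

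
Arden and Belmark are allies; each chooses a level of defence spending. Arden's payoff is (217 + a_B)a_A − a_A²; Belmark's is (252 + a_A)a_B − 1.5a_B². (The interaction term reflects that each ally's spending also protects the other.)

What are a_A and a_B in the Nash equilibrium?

180.6, 144.2

Expanding Arden's payoff: 217a_A + a_Ba_A − a_A².
∂π/∂a_A = 217 + a_B − 2a_A = 0, so a_A = 108.5 + 0.5a_B.
Likewise for Belmark: a_B = 84 + (1/3)a_A.
Plugging a_B into Arden's best response: a_A = 108.5 + 0.5(84 + (1/3)a_A) ⇒ (5/6)a_A = 150.5, so a_A = 180.6.
Then a_B = 84 + (1/3)·180.6 = 144.2.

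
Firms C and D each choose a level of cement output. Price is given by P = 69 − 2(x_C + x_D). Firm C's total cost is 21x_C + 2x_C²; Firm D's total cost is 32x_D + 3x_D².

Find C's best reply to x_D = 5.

4.75

Firm C's profit: π = x_C(69 − 2(x_C + x_D)) − 21x_C − 2x_C².
∂π/∂x_C = 48 − 8x_C − 2x_D = 0, so x_C = 6 − 0.25x_D.
At x_D = 5: x_C = 6 − 0.25·5 = 4.75.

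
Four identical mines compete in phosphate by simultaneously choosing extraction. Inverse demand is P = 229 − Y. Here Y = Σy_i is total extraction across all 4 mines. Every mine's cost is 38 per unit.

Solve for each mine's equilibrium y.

A representative mine's profit is π_i = y_i(229 − Y) − 38y_i, with Y = y_i + Σ_{j≠i} y_j.
First-order condition: 191 − 2y_i − Σ_{j≠i} y_j = 0.
Imposing symmetry (y_j = y for all j) turns Σ_{j≠i} y_j into 3y, so 191 = 5y and y = 38.2.

38.2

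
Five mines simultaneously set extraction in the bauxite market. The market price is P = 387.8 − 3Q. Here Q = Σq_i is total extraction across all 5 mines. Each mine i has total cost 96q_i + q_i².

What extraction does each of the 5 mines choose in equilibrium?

14.59

A representative mine's profit is π_i = q_i(387.8 − 3Q) − 96q_i − q_i², with Q = q_i + Σ_{j≠i} q_j.
First-order condition: 291.8 − 8q_i − 3Σ_{j≠i} q_j = 0.
Imposing symmetry (q_j = q for all j) turns Σ_{j≠i} q_j into 4q, so 291.8 = 20q and q = 14.59.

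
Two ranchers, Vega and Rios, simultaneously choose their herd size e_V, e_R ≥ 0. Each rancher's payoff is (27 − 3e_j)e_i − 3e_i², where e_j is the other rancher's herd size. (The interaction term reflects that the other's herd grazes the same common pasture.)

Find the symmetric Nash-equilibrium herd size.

Vega's payoff is (27 − 3e_R)e_V − 3e_V².
∂π/∂e_V = 27 − 3e_R − 6e_V = 0, so e_V = 4.5 − 0.5e_R.
By symmetry e_R = e_V; substituting into the reaction function, 1.5e_V = 4.5 and e_V = 3.

3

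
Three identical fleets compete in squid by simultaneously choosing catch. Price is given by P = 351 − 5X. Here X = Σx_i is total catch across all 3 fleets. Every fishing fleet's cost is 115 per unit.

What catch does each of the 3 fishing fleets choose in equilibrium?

A representative fishing fleet's profit is π_i = x_i(351 − 5X) − 115x_i, with X = x_i + Σ_{j≠i} x_j.
First-order condition: 236 − 10x_i − 5Σ_{j≠i} x_j = 0.
In a symmetric equilibrium every fishing fleet chooses the same x, so Σ_{j≠i} x_j = 2x. The condition becomes 236 − 20x = 0, giving x = 236/20 = 11.8.

11.8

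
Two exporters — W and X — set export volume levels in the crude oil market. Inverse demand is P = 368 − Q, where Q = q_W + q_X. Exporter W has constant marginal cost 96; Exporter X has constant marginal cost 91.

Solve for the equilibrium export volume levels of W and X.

Exporter W's profit: π = q_W(368 − (q_W + q_X)) − 96q_W.
∂π/∂q_W = 272 − 2q_W − q_X = 0, so q_W = 136 − 0.5q_X.
By the same steps for X: q_X = 138.5 − 0.5q_W.
Plugging q_X into W's best response: q_W = 136 − 0.5(138.5 − 0.5q_W) ⇒ 0.75q_W = 66.75, so q_W = 89.
Then q_X = 138.5 − 0.5·89 = 94.

89, 94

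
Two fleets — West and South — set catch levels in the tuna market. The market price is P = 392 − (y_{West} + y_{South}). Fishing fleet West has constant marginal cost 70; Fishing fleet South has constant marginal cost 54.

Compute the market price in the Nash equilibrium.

Fishing fleet West's profit: π = y_{West}(392 − (y_{West} + y_{South})) − 70y_{West}.
∂π/∂y_{West} = 322 − 2y_{West} − y_{South} = 0, so y_{West} = 161 − 0.5y_{South}.
By the same steps for South: y_{South} = 169 − 0.5y_{West}.
Solving the two reaction functions simultaneously: (1 − (−0.5)(−0.5))y_{West} = 161 − 0.5·169, so 0.75y_{West} = 76.5 and y_{West} = 102.
Then y_{South} = 169 − 0.5·102 = 118.
Equilibrium price: P = 392 − 220 = 172.

172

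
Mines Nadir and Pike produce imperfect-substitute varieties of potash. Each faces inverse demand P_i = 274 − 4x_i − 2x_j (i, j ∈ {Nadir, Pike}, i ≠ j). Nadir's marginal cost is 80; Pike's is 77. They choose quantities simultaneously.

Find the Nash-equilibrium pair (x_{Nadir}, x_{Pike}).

19.3, 19.8

Mine Nadir's profit: π = x_{Nadir}(274 − 4x_{Nadir} − 2x_{Pike}) − 80x_{Nadir}.
∂π/∂x_{Nadir} = 194 − 8x_{Nadir} − 2x_{Pike} = 0 ⇒ x_{Nadir} = 24.25 − 0.25x_{Pike}.
Similarly x_{Pike} = 24.625 − 0.25x_{Nadir}.
Solving the two reaction functions simultaneously: (1 − (−0.25)(−0.25))x_{Nadir} = 24.25 − 0.25·24.625, so 0.9375x_{Nadir} = 579/32 and x_{Nadir} = 19.3.
Then x_{Pike} = 24.625 − 0.25·19.3 = 19.8.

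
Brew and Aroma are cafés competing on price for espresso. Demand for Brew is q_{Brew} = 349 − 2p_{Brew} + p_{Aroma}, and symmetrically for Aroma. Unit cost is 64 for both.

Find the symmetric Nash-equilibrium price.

159

Brew's profit: π = (p_{Brew} − 64)(349 − 2p_{Brew} + p_{Aroma}).
∂π/∂p_{Brew} = 477 − 4p_{Brew} + p_{Aroma} = 0 ⇒ p_{Brew} = 119.25 + 0.25p_{Aroma}.
By symmetry p_{Aroma} = p_{Brew}; substituting into the reaction function, 0.75p_{Brew} = 119.25 and p_{Brew} = 159.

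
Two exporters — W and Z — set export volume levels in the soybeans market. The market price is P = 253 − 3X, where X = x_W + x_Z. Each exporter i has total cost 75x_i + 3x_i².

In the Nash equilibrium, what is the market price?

181.8

Exporter W's profit: π = x_W(253 − 3(x_W + x_Z)) − 75x_W − 3x_W².
∂π/∂x_W = 178 − 12x_W − 3x_Z = 0, so x_W = 89/6 − 0.25x_Z.
By symmetry x_Z = x_W; substituting into the reaction function, 1.25x_W = 89/6 and x_W = 178/15.
Equilibrium price: P = 253 − 3·(356/15) = 181.8.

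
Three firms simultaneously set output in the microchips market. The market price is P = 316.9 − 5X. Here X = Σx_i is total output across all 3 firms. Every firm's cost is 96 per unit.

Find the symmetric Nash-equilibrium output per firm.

A representative firm's profit is π_i = x_i(316.9 − 5X) − 96x_i, with X = x_i + Σ_{j≠i} x_j.
First-order condition: 220.9 − 10x_i − 5Σ_{j≠i} x_j = 0.
With identical firms, set every x_j = x: then 220.9 − 10x − 10x = 0, i.e. x = 220.9/20 = 11.045.

11.045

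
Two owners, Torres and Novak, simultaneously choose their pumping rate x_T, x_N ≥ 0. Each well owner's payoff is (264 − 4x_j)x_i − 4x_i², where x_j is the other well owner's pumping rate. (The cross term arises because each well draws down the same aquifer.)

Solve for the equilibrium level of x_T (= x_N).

22

Torres's payoff is (264 − 4x_N)x_T − 4x_T².
∂π/∂x_T = 264 − 4x_N − 8x_T = 0, so x_T = 33 − 0.5x_N.
By symmetry x_N = x_T; substituting into the reaction function, 1.5x_T = 33 and x_T = 22.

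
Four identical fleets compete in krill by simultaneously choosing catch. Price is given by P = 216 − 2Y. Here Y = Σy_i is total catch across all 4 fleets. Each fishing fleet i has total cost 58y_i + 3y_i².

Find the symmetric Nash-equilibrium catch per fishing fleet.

A representative fishing fleet's profit is π_i = y_i(216 − 2Y) − 58y_i − 3y_i², with Y = y_i + Σ_{j≠i} y_j.
First-order condition: 158 − 10y_i − 2Σ_{j≠i} y_j = 0.
In a symmetric equilibrium every fishing fleet chooses the same y, so Σ_{j≠i} y_j = 3y. The condition becomes 158 − 16y = 0, giving y = 158/16 = 9.875.

9.875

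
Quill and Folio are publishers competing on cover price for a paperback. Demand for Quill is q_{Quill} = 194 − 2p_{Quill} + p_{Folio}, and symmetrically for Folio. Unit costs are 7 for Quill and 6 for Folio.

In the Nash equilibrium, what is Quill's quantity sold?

124.4

Quill's profit: π = (p_{Quill} − 7)(194 − 2p_{Quill} + p_{Folio}).
∂π/∂p_{Quill} = 208 − 4p_{Quill} + p_{Folio} = 0 ⇒ p_{Quill} = 52 + 0.25p_{Folio}.
Similarly p_{Folio} = 51.5 + 0.25p_{Quill}.
Substituting the second reaction function into the first: p_{Quill} = 52 + 0.25(51.5 + 0.25p_{Quill}), which gives 0.9375p_{Quill} = 64.875 ⇒ p_{Quill} = 69.2.
Then p_{Folio} = 51.5 + 0.25·69.2 = 68.8.
q_{Quill} = 194 − 2·69.2 + 68.8 = 124.4.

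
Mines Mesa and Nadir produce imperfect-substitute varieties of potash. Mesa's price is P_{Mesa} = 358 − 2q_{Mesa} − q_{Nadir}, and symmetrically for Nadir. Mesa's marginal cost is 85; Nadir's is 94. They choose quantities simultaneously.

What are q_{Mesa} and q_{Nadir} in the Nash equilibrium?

Mine Mesa's profit: π = q_{Mesa}(358 − 2q_{Mesa} − q_{Nadir}) − 85q_{Mesa}.
∂π/∂q_{Mesa} = 273 − 4q_{Mesa} − q_{Nadir} = 0 ⇒ q_{Mesa} = 68.25 − 0.25q_{Nadir}.
Similarly q_{Nadir} = 66 − 0.25q_{Mesa}.
Substituting the second reaction function into the first: q_{Mesa} = 68.25 − 0.25(66 − 0.25q_{Mesa}), which gives 0.9375q_{Mesa} = 51.75 ⇒ q_{Mesa} = 55.2.
Then q_{Nadir} = 66 − 0.25·55.2 = 52.2.

55.2, 52.2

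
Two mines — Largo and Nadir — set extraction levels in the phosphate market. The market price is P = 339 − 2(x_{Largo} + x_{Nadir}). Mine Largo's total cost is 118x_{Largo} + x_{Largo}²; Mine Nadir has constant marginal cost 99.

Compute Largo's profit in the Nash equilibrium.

1224.12

Mine Largo's profit: π = x_{Largo}(339 − 2(x_{Largo} + x_{Nadir})) − 118x_{Largo} − x_{Largo}².
∂π/∂x_{Largo} = 221 − 6x_{Largo} − 2x_{Nadir} = 0, so x_{Largo} = 221/6 − (1/3)x_{Nadir}.
For Nadir: ∂π/∂x_{Nadir} = 240 − 4x_{Nadir} − 2x_{Largo} = 0 ⇒ x_{Nadir} = 60 − 0.5x_{Largo}.
Substituting the second reaction function into the first: x_{Largo} = 221/6 − (1/3)(60 − 0.5x_{Largo}), which gives (5/6)x_{Largo} = 101/6 ⇒ x_{Largo} = 20.2.
Then x_{Nadir} = 60 − 0.5·20.2 = 49.9.
Price P = 339 − 2·70.1 = 198.8.
Largo's profit: (198.8 − 118)·20.2 − (20.2)² = 1224.12.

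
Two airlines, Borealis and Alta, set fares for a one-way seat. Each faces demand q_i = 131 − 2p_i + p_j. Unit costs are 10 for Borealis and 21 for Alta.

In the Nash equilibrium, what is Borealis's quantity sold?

Borealis's profit: π = (p_{Borealis} − 10)(131 − 2p_{Borealis} + p_{Alta}).
∂π/∂p_{Borealis} = 151 − 4p_{Borealis} + p_{Alta} = 0 ⇒ p_{Borealis} = 37.75 + 0.25p_{Alta}.
Similarly p_{Alta} = 43.25 + 0.25p_{Borealis}.
Substituting the second reaction function into the first: p_{Borealis} = 37.75 + 0.25(43.25 + 0.25p_{Borealis}), which gives 0.9375p_{Borealis} = 48.5625 ⇒ p_{Borealis} = 51.8.
Then p_{Alta} = 43.25 + 0.25·51.8 = 56.2.
q_{Borealis} = 131 − 2·51.8 + 56.2 = 83.6.

83.6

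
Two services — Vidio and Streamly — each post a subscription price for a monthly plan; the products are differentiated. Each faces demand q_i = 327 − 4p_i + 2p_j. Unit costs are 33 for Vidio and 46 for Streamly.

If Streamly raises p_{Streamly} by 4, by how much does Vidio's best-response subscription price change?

Vidio's profit: π = (p_{Vidio} − 33)(327 − 4p_{Vidio} + 2p_{Streamly}).
∂π/∂p_{Vidio} = 459 − 8p_{Vidio} + 2p_{Streamly} = 0 ⇒ p_{Vidio} = 57.375 + 0.25p_{Streamly}.
The reaction-function slope is 0.25, so a 4-unit rise in p_{Streamly} moves p_{Vidio} by 0.25 × 4 = 1. Vidio's best response rises — the actions are strategic complements.

1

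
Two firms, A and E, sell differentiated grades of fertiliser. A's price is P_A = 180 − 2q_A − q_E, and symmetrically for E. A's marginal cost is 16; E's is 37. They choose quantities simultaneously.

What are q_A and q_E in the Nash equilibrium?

34.2, 27.2

Firm A's profit: π = q_A(180 − 2q_A − q_E) − 16q_A.
∂π/∂q_A = 164 − 4q_A − q_E = 0 ⇒ q_A = 41 − 0.25q_E.
Similarly q_E = 35.75 − 0.25q_A.
Plugging q_E into A's best response: q_A = 41 − 0.25(35.75 − 0.25q_A) ⇒ 0.9375q_A = 32.0625, so q_A = 34.2.
Then q_E = 35.75 − 0.25·34.2 = 27.2.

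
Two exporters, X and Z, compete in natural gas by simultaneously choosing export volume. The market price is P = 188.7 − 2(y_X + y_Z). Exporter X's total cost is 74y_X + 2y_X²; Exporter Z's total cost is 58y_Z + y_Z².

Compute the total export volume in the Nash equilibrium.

Exporter X's profit: π = y_X(188.7 − 2(y_X + y_Z)) − 74y_X − 2y_X².
∂π/∂y_X = 114.7 − 8y_X − 2y_Z = 0, so y_X = 14.3375 − 0.25y_Z.
For Z: ∂π/∂y_Z = 130.7 − 6y_Z − 2y_X = 0 ⇒ y_Z = 1307/60 − (1/3)y_X.
Substituting the second reaction function into the first: y_X = 14.3375 − 0.25(1307/60 − (1/3)y_X), which gives (11/12)y_X = 1067/120 ⇒ y_X = 9.7.
Then y_Z = 1307/60 − (1/3)·9.7 = 18.55.
Total export volume: 9.7 + 18.55 = 28.25.

28.25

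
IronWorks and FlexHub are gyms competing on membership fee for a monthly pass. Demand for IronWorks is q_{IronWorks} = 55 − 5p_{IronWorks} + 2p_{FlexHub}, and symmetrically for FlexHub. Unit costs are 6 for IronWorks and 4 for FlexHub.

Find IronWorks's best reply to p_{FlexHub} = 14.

11.3

IronWorks's profit: π = (p_{IronWorks} − 6)(55 − 5p_{IronWorks} + 2p_{FlexHub}).
∂π/∂p_{IronWorks} = 85 − 10p_{IronWorks} + 2p_{FlexHub} = 0 ⇒ p_{IronWorks} = 8.5 + 0.2p_{FlexHub}.
At p_{FlexHub} = 14: p_{IronWorks} = 8.5 + 0.2·14 = 11.3.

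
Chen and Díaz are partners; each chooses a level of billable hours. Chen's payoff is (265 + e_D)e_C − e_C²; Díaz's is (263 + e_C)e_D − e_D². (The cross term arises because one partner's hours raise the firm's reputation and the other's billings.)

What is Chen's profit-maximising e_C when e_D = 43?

154

Expanding Chen's payoff: 265e_C + e_De_C − e_C².
∂π/∂e_C = 265 + e_D − 2e_C = 0, so e_C = 132.5 + 0.5e_D.
At e_D = 43: e_C = 132.5 + 0.5·43 = 154.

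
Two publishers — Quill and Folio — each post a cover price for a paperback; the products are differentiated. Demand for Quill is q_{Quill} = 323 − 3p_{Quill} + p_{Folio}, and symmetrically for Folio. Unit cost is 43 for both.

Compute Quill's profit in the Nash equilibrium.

Quill's profit: π = (p_{Quill} − 43)(323 − 3p_{Quill} + p_{Folio}).
∂π/∂p_{Quill} = 452 − 6p_{Quill} + p_{Folio} = 0 ⇒ p_{Quill} = 226/3 + (1/6)p_{Folio}.
By symmetry p_{Folio} = p_{Quill}; substituting into the reaction function, (5/6)p_{Quill} = 226/3 and p_{Quill} = 90.4.
q_{Quill} = 323 − 3·90.4 + 90.4 = 142.2.
Profit = (90.4 − 43)·142.2 = 6740.28.

6740.28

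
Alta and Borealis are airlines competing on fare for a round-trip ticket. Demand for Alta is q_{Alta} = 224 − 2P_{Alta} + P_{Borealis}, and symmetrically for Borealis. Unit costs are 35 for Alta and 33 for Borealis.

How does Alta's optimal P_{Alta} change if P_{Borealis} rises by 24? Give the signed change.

6

Alta's profit: π = (P_{Alta} − 35)(224 − 2P_{Alta} + P_{Borealis}).
∂π/∂P_{Alta} = 294 − 4P_{Alta} + P_{Borealis} = 0 ⇒ P_{Alta} = 73.5 + 0.25P_{Borealis}.
The reaction-function slope is 0.25, so a 24-unit rise in P_{Borealis} moves P_{Alta} by 0.25 × 24 = 6. Alta's best response rises — the actions are strategic complements.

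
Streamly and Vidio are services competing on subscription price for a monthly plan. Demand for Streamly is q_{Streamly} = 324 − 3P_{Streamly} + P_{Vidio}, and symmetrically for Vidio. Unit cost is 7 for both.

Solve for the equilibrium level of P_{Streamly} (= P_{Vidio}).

Streamly's profit: π = (P_{Streamly} − 7)(324 − 3P_{Streamly} + P_{Vidio}).
∂π/∂P_{Streamly} = 345 − 6P_{Streamly} + P_{Vidio} = 0 ⇒ P_{Streamly} = 57.5 + (1/6)P_{Vidio}.
Setting P_{Streamly} = P_{Vidio} in the reaction function: P_{Streamly} = 57.5 + (1/6)P_{Streamly}, so P_{Streamly} = 57.5 / (5/6) = 69.

69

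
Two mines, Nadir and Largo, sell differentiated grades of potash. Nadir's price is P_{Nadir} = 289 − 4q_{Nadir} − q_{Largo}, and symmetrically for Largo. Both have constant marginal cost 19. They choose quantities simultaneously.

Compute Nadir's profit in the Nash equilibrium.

Mine Nadir's profit: π = q_{Nadir}(289 − 4q_{Nadir} − q_{Largo}) − 19q_{Nadir}.
∂π/∂q_{Nadir} = 270 − 8q_{Nadir} − q_{Largo} = 0 ⇒ q_{Nadir} = 33.75 − 0.125q_{Largo}.
The game is symmetric, so in equilibrium q_{Largo} = q_{Nadir}: the reaction function gives 1.125q_{Nadir} = 33.75, hence q_{Nadir} = 30.
P_{Nadir} = 289 − 4·30 − 30 = 139.
Profit = (139 − 19)·30 = 3600.

3600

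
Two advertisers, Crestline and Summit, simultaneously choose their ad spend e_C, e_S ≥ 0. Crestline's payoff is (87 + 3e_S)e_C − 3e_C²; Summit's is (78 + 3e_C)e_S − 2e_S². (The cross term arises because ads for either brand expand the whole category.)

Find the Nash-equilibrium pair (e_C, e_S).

38.8, 48.6

Expanding Crestline's payoff: 87e_C + 3e_Se_C − 3e_C².
∂π/∂e_C = 87 + 3e_S − 6e_C = 0, so e_C = 14.5 + 0.5e_S.
Likewise for Summit: e_S = 19.5 + 0.75e_C.
Substituting the second reaction function into the first: e_C = 14.5 + 0.5(19.5 + 0.75e_C), which gives 0.625e_C = 24.25 ⇒ e_C = 38.8.
Then e_S = 19.5 + 0.75·38.8 = 48.6.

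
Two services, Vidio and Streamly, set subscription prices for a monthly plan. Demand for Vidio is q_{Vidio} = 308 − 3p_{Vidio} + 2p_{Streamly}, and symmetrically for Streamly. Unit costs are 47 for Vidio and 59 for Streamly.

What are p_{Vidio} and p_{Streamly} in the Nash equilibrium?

Vidio's profit: π = (p_{Vidio} − 47)(308 − 3p_{Vidio} + 2p_{Streamly}).
∂π/∂p_{Vidio} = 449 − 6p_{Vidio} + 2p_{Streamly} = 0 ⇒ p_{Vidio} = 449/6 + (1/3)p_{Streamly}.
Similarly p_{Streamly} = 485/6 + (1/3)p_{Vidio}.
Solving the two reaction functions simultaneously: (1 − (1/3)(1/3))p_{Vidio} = 449/6 + (1/3)·(485/6), so (8/9)p_{Vidio} = 916/9 and p_{Vidio} = 114.5.
Then p_{Streamly} = 485/6 + (1/3)·114.5 = 119.

114.5, 119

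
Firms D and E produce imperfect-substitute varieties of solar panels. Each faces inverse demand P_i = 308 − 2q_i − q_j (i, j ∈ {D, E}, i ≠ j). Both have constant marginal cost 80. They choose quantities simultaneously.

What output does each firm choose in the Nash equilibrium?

45.6

Firm D's profit: π = q_D(308 − 2q_D − q_E) − 80q_D.
∂π/∂q_D = 228 − 4q_D − q_E = 0 ⇒ q_D = 57 − 0.25q_E.
Setting q_D = q_E in the reaction function: q_D = 57 − 0.25q_D, so q_D = 57 / 1.25 = 45.6.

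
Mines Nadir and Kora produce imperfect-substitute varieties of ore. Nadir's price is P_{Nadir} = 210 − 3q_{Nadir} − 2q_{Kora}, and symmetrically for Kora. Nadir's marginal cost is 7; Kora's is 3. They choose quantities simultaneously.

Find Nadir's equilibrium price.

82.375

Mine Nadir's profit: π = q_{Nadir}(210 − 3q_{Nadir} − 2q_{Kora}) − 7q_{Nadir}.
∂π/∂q_{Nadir} = 203 − 6q_{Nadir} − 2q_{Kora} = 0 ⇒ q_{Nadir} = 203/6 − (1/3)q_{Kora}.
Similarly q_{Kora} = 34.5 − (1/3)q_{Nadir}.
Plugging q_{Kora} into Nadir's best response: q_{Nadir} = 203/6 − (1/3)(34.5 − (1/3)q_{Nadir}) ⇒ (8/9)q_{Nadir} = 67/3, so q_{Nadir} = 25.125.
Then q_{Kora} = 34.5 − (1/3)·25.125 = 26.125.
P_{Nadir} = 210 − 3·25.125 − 2·26.125 = 82.375.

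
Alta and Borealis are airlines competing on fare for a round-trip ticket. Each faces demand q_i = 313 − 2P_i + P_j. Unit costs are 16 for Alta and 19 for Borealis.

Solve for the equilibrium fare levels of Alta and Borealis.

115.4, 116.6

Alta's profit: π = (P_{Alta} − 16)(313 − 2P_{Alta} + P_{Borealis}).
∂π/∂P_{Alta} = 345 − 4P_{Alta} + P_{Borealis} = 0 ⇒ P_{Alta} = 86.25 + 0.25P_{Borealis}.
Similarly P_{Borealis} = 87.75 + 0.25P_{Alta}.
Substituting the second reaction function into the first: P_{Alta} = 86.25 + 0.25(87.75 + 0.25P_{Alta}), which gives 0.9375P_{Alta} = 108.1875 ⇒ P_{Alta} = 115.4.
Then P_{Borealis} = 87.75 + 0.25·115.4 = 116.6.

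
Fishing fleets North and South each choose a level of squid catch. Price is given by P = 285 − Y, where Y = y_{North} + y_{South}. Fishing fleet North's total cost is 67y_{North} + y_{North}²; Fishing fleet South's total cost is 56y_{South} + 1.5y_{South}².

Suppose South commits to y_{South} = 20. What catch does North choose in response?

49.5

Fishing fleet North's profit: π = y_{North}(285 − (y_{North} + y_{South})) − 67y_{North} − y_{North}².
∂π/∂y_{North} = 218 − 4y_{North} − y_{South} = 0, so y_{North} = 54.5 − 0.25y_{South}.
At y_{South} = 20: y_{North} = 54.5 − 0.25·20 = 49.5.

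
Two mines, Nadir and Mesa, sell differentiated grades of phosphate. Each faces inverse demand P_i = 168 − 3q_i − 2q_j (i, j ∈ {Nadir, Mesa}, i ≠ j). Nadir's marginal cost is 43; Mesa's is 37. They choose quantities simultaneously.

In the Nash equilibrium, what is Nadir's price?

88.75

Mine Nadir's profit: π = q_{Nadir}(168 − 3q_{Nadir} − 2q_{Mesa}) − 43q_{Nadir}.
∂π/∂q_{Nadir} = 125 − 6q_{Nadir} − 2q_{Mesa} = 0 ⇒ q_{Nadir} = 125/6 − (1/3)q_{Mesa}.
Similarly q_{Mesa} = 131/6 − (1/3)q_{Nadir}.
Substituting the second reaction function into the first: q_{Nadir} = 125/6 − (1/3)(131/6 − (1/3)q_{Nadir}), which gives (8/9)q_{Nadir} = 122/9 ⇒ q_{Nadir} = 15.25.
Then q_{Mesa} = 131/6 − (1/3)·15.25 = 16.75.
P_{Nadir} = 168 − 3·15.25 − 2·16.75 = 88.75.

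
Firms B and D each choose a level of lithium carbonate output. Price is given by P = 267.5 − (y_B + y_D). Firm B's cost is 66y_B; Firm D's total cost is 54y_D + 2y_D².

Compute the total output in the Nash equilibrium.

Firm B's profit: π = y_B(267.5 − (y_B + y_D)) − 66y_B.
∂π/∂y_B = 201.5 − 2y_B − y_D = 0, so y_B = 100.75 − 0.5y_D.
For D: ∂π/∂y_D = 213.5 − 6y_D − y_B = 0 ⇒ y_D = 427/12 − (1/6)y_B.
Substituting the second reaction function into the first: y_B = 100.75 − 0.5(427/12 − (1/6)y_B), which gives (11/12)y_B = 1991/24 ⇒ y_B = 90.5.
Then y_D = 427/12 − (1/6)·90.5 = 20.5.
Total output: 90.5 + 20.5 = 111.

111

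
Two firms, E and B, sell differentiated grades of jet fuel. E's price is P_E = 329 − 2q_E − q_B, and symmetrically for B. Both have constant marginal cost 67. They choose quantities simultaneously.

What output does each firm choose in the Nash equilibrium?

Firm E's profit: π = q_E(329 − 2q_E − q_B) − 67q_E.
∂π/∂q_E = 262 − 4q_E − q_B = 0 ⇒ q_E = 65.5 − 0.25q_B.
Setting q_E = q_B in the reaction function: q_E = 65.5 − 0.25q_E, so q_E = 65.5 / 1.25 = 52.4.

52.4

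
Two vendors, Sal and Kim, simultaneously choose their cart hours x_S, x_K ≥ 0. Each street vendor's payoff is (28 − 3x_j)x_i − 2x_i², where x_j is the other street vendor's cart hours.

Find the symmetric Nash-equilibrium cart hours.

4

Sal's payoff is (28 − 3x_K)x_S − 2x_S².
∂π/∂x_S = 28 − 3x_K − 4x_S = 0, so x_S = 7 − 0.75x_K.
Setting x_S = x_K in the reaction function: x_S = 7 − 0.75x_S, so x_S = 7 / 1.75 = 4.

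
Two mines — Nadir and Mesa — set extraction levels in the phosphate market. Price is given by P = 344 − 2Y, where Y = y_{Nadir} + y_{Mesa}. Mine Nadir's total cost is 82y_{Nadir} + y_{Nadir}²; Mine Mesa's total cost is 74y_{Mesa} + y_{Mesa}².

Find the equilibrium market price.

Mine Nadir's profit: π = y_{Nadir}(344 − 2(y_{Nadir} + y_{Mesa})) − 82y_{Nadir} − y_{Nadir}².
∂π/∂y_{Nadir} = 262 − 6y_{Nadir} − 2y_{Mesa} = 0, so y_{Nadir} = 131/3 − (1/3)y_{Mesa}.
By the same steps for Mesa: y_{Mesa} = 45 − (1/3)y_{Nadir}.
Solving the two reaction functions simultaneously: (1 − (−1/3)(−1/3))y_{Nadir} = 131/3 − (1/3)·45, so (8/9)y_{Nadir} = 86/3 and y_{Nadir} = 32.25.
Then y_{Mesa} = 45 − (1/3)·32.25 = 34.25.
Equilibrium price: P = 344 − 2·66.5 = 211.

211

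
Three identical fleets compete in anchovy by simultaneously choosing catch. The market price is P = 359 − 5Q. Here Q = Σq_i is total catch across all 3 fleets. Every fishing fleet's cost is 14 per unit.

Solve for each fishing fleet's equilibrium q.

17.25

A representative fishing fleet's profit is π_i = q_i(359 − 5Q) − 14q_i, with Q = q_i + Σ_{j≠i} q_j.
First-order condition: 345 − 10q_i − 5Σ_{j≠i} q_j = 0.
In a symmetric equilibrium every fishing fleet chooses the same q, so Σ_{j≠i} q_j = 2q. The condition becomes 345 − 20q = 0, giving q = 345/20 = 17.25.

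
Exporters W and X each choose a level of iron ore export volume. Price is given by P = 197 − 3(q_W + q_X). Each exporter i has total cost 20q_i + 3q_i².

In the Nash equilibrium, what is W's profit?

Exporter W's profit: π = q_W(197 − 3(q_W + q_X)) − 20q_W − 3q_W².
∂π/∂q_W = 177 − 12q_W − 3q_X = 0, so q_W = 14.75 − 0.25q_X.
By symmetry q_X = q_W; substituting into the reaction function, 1.25q_W = 14.75 and q_W = 11.8.
Price P = 197 − 3·23.6 = 126.2.
W's profit: (126.2 − 20)·11.8 − 3(11.8)² = 835.44.

835.44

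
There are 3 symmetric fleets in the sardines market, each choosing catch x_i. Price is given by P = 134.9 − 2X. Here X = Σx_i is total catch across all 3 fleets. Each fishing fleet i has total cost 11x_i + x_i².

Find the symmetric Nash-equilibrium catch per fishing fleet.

A representative fishing fleet's profit is π_i = x_i(134.9 − 2X) − 11x_i − x_i², with X = x_i + Σ_{j≠i} x_j.
First-order condition: 123.9 − 6x_i − 2Σ_{j≠i} x_j = 0.
Imposing symmetry (x_j = x for all j) turns Σ_{j≠i} x_j into 2x, so 123.9 = 10x and x = 12.39.

12.39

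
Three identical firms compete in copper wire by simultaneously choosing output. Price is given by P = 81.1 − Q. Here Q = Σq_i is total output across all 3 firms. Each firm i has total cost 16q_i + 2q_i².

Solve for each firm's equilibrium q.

A representative firm's profit is π_i = q_i(81.1 − Q) − 16q_i − 2q_i², with Q = q_i + Σ_{j≠i} q_j.
First-order condition: 65.1 − 6q_i − Σ_{j≠i} q_j = 0.
Imposing symmetry (q_j = q for all j) turns Σ_{j≠i} q_j into 2q, so 65.1 = 8q and q = 8.1375.

8.1375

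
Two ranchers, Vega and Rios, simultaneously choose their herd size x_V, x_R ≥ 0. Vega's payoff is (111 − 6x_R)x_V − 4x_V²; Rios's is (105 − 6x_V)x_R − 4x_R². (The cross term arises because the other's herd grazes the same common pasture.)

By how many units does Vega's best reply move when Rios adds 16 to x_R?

-12

Expanding Vega's payoff: 111x_V − 6x_Rx_V − 4x_V².
∂π/∂x_V = 111 − 6x_R − 8x_V = 0, so x_V = 13.875 − 0.75x_R.
The reaction-function slope is −0.75, so a 16-unit rise in x_R moves x_V by −0.75 × 16 = −12. Vega's best response falls — the actions are strategic substitutes.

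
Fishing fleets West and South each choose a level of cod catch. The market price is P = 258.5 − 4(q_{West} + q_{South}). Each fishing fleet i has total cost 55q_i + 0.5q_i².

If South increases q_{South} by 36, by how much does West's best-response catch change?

Fishing fleet West's profit: π = q_{West}(258.5 − 4(q_{West} + q_{South})) − 55q_{West} − 0.5q_{West}².
∂π/∂q_{West} = 203.5 − 9q_{West} − 4q_{South} = 0, so q_{West} = 407/18 − (4/9)q_{South}.
The reaction-function slope is −4/9, so a 36-unit rise in q_{South} moves q_{West} by −4/9 × 36 = −16. West's best response falls — the actions are strategic substitutes.

-16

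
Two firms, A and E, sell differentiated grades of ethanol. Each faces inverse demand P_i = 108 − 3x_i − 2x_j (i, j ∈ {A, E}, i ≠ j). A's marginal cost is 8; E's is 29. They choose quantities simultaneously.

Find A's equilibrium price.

49.4375

Firm A's profit: π = x_A(108 − 3x_A − 2x_E) − 8x_A.
∂π/∂x_A = 100 − 6x_A − 2x_E = 0 ⇒ x_A = 50/3 − (1/3)x_E.
Similarly x_E = 79/6 − (1/3)x_A.
Plugging x_E into A's best response: x_A = 50/3 − (1/3)(79/6 − (1/3)x_A) ⇒ (8/9)x_A = 221/18, so x_A = 13.8125.
Then x_E = 79/6 − (1/3)·13.8125 = 8.5625.
P_A = 108 − 3·13.8125 − 2·8.5625 = 49.4375.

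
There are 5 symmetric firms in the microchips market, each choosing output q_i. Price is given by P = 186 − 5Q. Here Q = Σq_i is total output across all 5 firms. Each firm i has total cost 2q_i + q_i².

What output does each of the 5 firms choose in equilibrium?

5.75

A representative firm's profit is π_i = q_i(186 − 5Q) − 2q_i − q_i², with Q = q_i + Σ_{j≠i} q_j.
First-order condition: 184 − 12q_i − 5Σ_{j≠i} q_j = 0.
With identical firms, set every q_j = q: then 184 − 12q − 20q = 0, i.e. q = 184/32 = 5.75.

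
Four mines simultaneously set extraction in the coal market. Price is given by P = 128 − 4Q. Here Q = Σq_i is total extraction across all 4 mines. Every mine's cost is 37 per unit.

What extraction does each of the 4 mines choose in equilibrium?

4.55

A representative mine's profit is π_i = q_i(128 − 4Q) − 37q_i, with Q = q_i + Σ_{j≠i} q_j.
First-order condition: 91 − 8q_i − 4Σ_{j≠i} q_j = 0.
In a symmetric equilibrium every mine chooses the same q, so Σ_{j≠i} q_j = 3q. The condition becomes 91 − 20q = 0, giving q = 91/20 = 4.55.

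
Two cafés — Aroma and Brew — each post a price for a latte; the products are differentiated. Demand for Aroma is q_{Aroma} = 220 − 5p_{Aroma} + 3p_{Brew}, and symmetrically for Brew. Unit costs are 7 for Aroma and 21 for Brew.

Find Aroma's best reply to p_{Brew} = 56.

42.3

Aroma's profit: π = (p_{Aroma} − 7)(220 − 5p_{Aroma} + 3p_{Brew}).
∂π/∂p_{Aroma} = 255 − 10p_{Aroma} + 3p_{Brew} = 0 ⇒ p_{Aroma} = 25.5 + 0.3p_{Brew}.
At p_{Brew} = 56: p_{Aroma} = 25.5 + 0.3·56 = 42.3.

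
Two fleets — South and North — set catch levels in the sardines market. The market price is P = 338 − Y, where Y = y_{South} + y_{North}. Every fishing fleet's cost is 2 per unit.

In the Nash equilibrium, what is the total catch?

Fishing fleet South's profit: π = y_{South}(338 − (y_{South} + y_{North})) − 2y_{South}.
∂π/∂y_{South} = 336 − 2y_{South} − y_{North} = 0, so y_{South} = 168 − 0.5y_{North}.
By symmetry y_{North} = y_{South}; substituting into the reaction function, 1.5y_{South} = 168 and y_{South} = 112.
Total catch: 112 + 112 = 224.

224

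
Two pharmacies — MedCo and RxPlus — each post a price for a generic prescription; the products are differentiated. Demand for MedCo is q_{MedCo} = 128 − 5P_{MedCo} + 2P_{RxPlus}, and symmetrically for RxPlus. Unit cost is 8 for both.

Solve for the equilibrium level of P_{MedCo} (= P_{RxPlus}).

MedCo's profit: π = (P_{MedCo} − 8)(128 − 5P_{MedCo} + 2P_{RxPlus}).
∂π/∂P_{MedCo} = 168 − 10P_{MedCo} + 2P_{RxPlus} = 0 ⇒ P_{MedCo} = 16.8 + 0.2P_{RxPlus}.
By symmetry P_{RxPlus} = P_{MedCo}; substituting into the reaction function, 0.8P_{MedCo} = 16.8 and P_{MedCo} = 21.

21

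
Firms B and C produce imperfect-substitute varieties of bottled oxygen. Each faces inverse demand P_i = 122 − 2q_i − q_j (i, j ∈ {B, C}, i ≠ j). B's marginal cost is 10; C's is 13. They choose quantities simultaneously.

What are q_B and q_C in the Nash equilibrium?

22.6, 21.6

Firm B's profit: π = q_B(122 − 2q_B − q_C) − 10q_B.
∂π/∂q_B = 112 − 4q_B − q_C = 0 ⇒ q_B = 28 − 0.25q_C.
Similarly q_C = 27.25 − 0.25q_B.
Solving the two reaction functions simultaneously: (1 − (−0.25)(−0.25))q_B = 28 − 0.25·27.25, so 0.9375q_B = 21.1875 and q_B = 22.6.
Then q_C = 27.25 − 0.25·22.6 = 21.6.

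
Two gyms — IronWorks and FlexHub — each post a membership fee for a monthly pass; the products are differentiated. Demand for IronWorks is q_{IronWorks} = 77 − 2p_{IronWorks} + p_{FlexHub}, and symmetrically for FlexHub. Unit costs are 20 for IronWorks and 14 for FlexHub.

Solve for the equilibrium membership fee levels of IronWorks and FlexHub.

38.2, 35.8

IronWorks's profit: π = (p_{IronWorks} − 20)(77 − 2p_{IronWorks} + p_{FlexHub}).
∂π/∂p_{IronWorks} = 117 − 4p_{IronWorks} + p_{FlexHub} = 0 ⇒ p_{IronWorks} = 29.25 + 0.25p_{FlexHub}.
Similarly p_{FlexHub} = 26.25 + 0.25p_{IronWorks}.
Plugging p_{FlexHub} into IronWorks's best response: p_{IronWorks} = 29.25 + 0.25(26.25 + 0.25p_{IronWorks}) ⇒ 0.9375p_{IronWorks} = 35.8125, so p_{IronWorks} = 38.2.
Then p_{FlexHub} = 26.25 + 0.25·38.2 = 35.8.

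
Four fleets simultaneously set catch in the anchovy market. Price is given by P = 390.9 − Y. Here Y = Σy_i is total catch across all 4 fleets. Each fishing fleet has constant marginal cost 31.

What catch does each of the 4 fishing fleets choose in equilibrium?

71.98

A representative fishing fleet's profit is π_i = y_i(390.9 − Y) − 31y_i, with Y = y_i + Σ_{j≠i} y_j.
First-order condition: 359.9 − 2y_i − Σ_{j≠i} y_j = 0.
With identical fishing fleets, set every y_j = y: then 359.9 − 2y − 3y = 0, i.e. y = 359.9/5 = 71.98.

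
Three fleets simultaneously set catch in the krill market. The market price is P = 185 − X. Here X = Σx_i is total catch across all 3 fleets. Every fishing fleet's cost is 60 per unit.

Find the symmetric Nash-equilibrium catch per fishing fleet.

31.25

A representative fishing fleet's profit is π_i = x_i(185 − X) − 60x_i, with X = x_i + Σ_{j≠i} x_j.
First-order condition: 125 − 2x_i − Σ_{j≠i} x_j = 0.
Imposing symmetry (x_j = x for all j) turns Σ_{j≠i} x_j into 2x, so 125 = 4x and x = 31.25.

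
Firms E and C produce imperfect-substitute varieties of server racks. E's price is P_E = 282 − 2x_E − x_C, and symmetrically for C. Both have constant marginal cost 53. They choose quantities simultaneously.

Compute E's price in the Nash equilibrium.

Firm E's profit: π = x_E(282 − 2x_E − x_C) − 53x_E.
∂π/∂x_E = 229 − 4x_E − x_C = 0 ⇒ x_E = 57.25 − 0.25x_C.
Setting x_E = x_C in the reaction function: x_E = 57.25 − 0.25x_E, so x_E = 57.25 / 1.25 = 45.8.
P_E = 282 − 2·45.8 − 45.8 = 144.6.

144.6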